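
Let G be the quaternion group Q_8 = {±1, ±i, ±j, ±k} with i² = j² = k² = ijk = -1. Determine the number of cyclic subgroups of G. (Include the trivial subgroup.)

Group the elements of G by the cyclic subgroup they generate; each cyclic subgroup of order d accounts for φ(d) elements.
Cyclic subgroups by order — order 1: 1; order 2: 1; order 4: 3.
Total: 5.

5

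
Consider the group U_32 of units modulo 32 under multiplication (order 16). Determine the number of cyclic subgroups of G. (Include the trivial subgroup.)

8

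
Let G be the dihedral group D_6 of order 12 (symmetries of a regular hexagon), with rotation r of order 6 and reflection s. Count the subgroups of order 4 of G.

|G| = 12 and 4 | 12, so subgroups of order 4 are possible by Lagrange.
The subgroups of order 4 are: {e, r^3, r^2s, r^5s}; {e, r^3, s, r^3s}; {e, r^3, rs, r^4s}.
So G has 3 subgroups of order 4.

3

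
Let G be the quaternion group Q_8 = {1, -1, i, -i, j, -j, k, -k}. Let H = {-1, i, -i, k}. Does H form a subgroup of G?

The identity 1 ∉ H, so H is not a subgroup.

No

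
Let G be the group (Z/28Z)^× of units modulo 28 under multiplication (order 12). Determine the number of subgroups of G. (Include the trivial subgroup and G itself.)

10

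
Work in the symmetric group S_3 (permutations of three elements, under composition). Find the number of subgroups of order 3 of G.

|G| = 6 and 3 | 6, so subgroups of order 3 are possible by Lagrange.
The subgroups of order 3 are: {e, (1 2 3), (1 3 2)}.
So G has 1 subgroup of order 3.

1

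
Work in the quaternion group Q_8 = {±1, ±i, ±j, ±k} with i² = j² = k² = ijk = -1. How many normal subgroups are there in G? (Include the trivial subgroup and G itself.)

6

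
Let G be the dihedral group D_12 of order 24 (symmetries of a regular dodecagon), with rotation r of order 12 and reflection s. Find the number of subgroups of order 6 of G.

5

|G| = 24 and 6 | 24, so subgroups of order 6 are possible by Lagrange.
The subgroups of order 6 are: {e, r^2, r^4, r^6, r^8, r^10}; {e, r^4, r^8, r^2s, r^6s, r^10s}; {e, r^4, r^8, r^3s, r^7s, r^11s}; {e, r^4, r^8, s, r^4s, r^8s}; … (5 in all).
So G has 5 subgroups of order 6.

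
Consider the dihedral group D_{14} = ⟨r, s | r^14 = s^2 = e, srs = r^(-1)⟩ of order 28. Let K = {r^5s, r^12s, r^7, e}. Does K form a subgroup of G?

Yes

|K| = 4 divides |G| = 28, consistent with Lagrange.
K contains the identity, every element's inverse is in K, and K is closed under ·: it is a subgroup.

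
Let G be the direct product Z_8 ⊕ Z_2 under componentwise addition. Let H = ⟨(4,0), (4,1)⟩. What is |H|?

4

|⟨(4,0)⟩| = 2 and |⟨(4,1)⟩| = 2, so |H| is a multiple of lcm(2, 2) = 2 and divides |G| = 16.
Closing under the operation: H = {(0,0), (0,1), (4,0), (4,1)}, so |H| = 4.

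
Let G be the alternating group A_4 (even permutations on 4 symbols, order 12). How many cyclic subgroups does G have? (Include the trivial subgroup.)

8

A cyclic subgroup of order d is generated by each of its φ(d) elements of order d, so the cyclic subgroups of order d number (#elements of order d)/φ(d).
Cyclic subgroups by order — order 1: 1; order 2: 3; order 3: 4.
Total: 8.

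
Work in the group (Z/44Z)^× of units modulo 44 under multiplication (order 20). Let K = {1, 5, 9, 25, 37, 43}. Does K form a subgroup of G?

No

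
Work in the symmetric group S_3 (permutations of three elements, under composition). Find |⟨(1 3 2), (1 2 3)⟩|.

|⟨(1 3 2)⟩| = 3 and |⟨(1 2 3)⟩| = 3, so |H| is a multiple of lcm(3, 3) = 3 and divides |G| = 6.
Closing under the operation: H = {e, (1 2 3), (1 3 2)}, so |H| = 3.

3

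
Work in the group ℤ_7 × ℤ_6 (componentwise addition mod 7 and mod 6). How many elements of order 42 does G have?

12

An element (a,b) has order lcm(ord(a), ord(b)); count pairs with lcm equal to 42.
Enumerating gives 12 such elements.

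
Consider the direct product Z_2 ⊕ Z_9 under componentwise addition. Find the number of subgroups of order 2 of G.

1

|G| = 18 and 2 | 18, so subgroups of order 2 are possible by Lagrange.
The subgroups of order 2 are: {(0,0), (1,0)}.
So G has 1 subgroup of order 2.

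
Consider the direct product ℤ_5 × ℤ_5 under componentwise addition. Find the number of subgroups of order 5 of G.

6

|G| = 25 and 5 | 25, so subgroups of order 5 are possible by Lagrange.
The subgroups of order 5 are: {(0,0), (0,1), (0,2), (0,3), (0,4)}; {(0,0), (1,0), (2,0), (3,0), (4,0)}; {(0,0), (1,1), (2,2), (3,3), (4,4)}; {(0,0), (1,2), (2,4), (3,1), (4,3)}; … (6 in all).
So G has 6 subgroups of order 5.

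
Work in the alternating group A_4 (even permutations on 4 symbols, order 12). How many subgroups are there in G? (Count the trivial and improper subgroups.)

10

|G| = 12, so by Lagrange every subgroup order divides 12. Divisors: 1, 2, 3, 4, 6, 12.
Subgroups by order — order 1: 1; order 2: 3; order 3: 4; order 4: 1; order 6: 0; order 12: 1.
Total: 1 + 3 + 4 + 1 + 0 + 1 = 10.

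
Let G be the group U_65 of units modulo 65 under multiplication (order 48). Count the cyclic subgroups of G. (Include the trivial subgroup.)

20

Group the elements of G by the cyclic subgroup they generate; each cyclic subgroup of order d accounts for φ(d) elements.
Cyclic subgroups by order — order 1: 1; order 2: 3; order 3: 1; order 4: 6; order 6: 3; order 12: 6.
Total: 20.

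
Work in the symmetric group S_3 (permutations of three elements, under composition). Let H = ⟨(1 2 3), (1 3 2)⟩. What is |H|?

3

|⟨(1 2 3)⟩| = 3 and |⟨(1 3 2)⟩| = 3, so |H| is a multiple of lcm(3, 3) = 3 and divides |G| = 6.
Closing under the operation: H = {e, (1 2 3), (1 3 2)}, so |H| = 3.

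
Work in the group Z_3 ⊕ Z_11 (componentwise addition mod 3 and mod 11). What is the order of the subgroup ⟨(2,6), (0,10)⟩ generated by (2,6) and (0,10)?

|⟨(2,6)⟩| = 33 and |⟨(0,10)⟩| = 11, so |H| is a multiple of lcm(33, 11) = 33 and divides |G| = 33.
Closing {(2,6), (0,10)} under the group operation gives all of G, so |H| = 33.

33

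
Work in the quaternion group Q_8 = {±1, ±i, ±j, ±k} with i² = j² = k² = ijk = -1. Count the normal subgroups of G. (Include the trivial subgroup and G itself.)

G has 6 subgroups. Checking conjugation-invariance by order — order 1: 1/1 normal; order 2: 1/1 normal; order 4: 3/3 normal; order 8: 1/1 normal.
Total normal subgroups: 6.

6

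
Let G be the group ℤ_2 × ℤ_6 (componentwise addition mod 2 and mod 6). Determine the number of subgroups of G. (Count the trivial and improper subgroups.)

10

|G| = 12, so by Lagrange every subgroup order divides 12. Divisors: 1, 2, 3, 4, 6, 12.
Subgroups by order — order 1: 1; order 2: 3; order 3: 1; order 4: 1; order 6: 3; order 12: 1.
Total: 1 + 3 + 1 + 1 + 3 + 1 = 10.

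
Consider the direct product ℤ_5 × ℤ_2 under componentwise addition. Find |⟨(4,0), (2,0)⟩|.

5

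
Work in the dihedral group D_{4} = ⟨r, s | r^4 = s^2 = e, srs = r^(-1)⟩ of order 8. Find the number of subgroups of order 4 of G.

3

|G| = 8 and 4 | 8, so subgroups of order 4 are possible by Lagrange.
The subgroups of order 4 are: {e, r, r^2, r^3}; {e, r^2, s, r^2s}; {e, r^2, rs, r^3s}.
So G has 3 subgroups of order 4.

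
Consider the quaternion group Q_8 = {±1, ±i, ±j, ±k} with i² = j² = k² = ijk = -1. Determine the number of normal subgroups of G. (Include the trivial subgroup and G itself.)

G has 6 subgroups. Checking conjugation-invariance by order — order 1: 1/1 normal; order 2: 1/1 normal; order 4: 3/3 normal; order 8: 1/1 normal.
Total normal subgroups: 6.

6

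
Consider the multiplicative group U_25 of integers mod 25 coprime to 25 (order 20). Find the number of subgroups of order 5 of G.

1

|G| = 20 and 5 | 20, so subgroups of order 5 are possible by Lagrange.
The subgroups of order 5 are: {1, 6, 11, 16, 21}.
So G has 1 subgroup of order 5.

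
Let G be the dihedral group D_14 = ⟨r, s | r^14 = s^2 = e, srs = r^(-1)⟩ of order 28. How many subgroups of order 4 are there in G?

7

|G| = 28 and 4 | 28, so subgroups of order 4 are possible by Lagrange.
The subgroups of order 4 are: {e, r^7, r^3s, r^10s}; {e, r^7, r^4s, r^11s}; {e, r^7, r^5s, r^12s}; {e, r^7, r^6s, r^13s}; … (7 in all).
So G has 7 subgroups of order 4.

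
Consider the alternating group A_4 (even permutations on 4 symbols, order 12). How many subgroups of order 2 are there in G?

|G| = 12 and 2 | 12, so subgroups of order 2 are possible by Lagrange.
The subgroups of order 2 are: {e, (1 2)(3 4)}; {e, (1 3)(2 4)}; {e, (1 4)(2 3)}.
So G has 3 subgroups of order 2.

3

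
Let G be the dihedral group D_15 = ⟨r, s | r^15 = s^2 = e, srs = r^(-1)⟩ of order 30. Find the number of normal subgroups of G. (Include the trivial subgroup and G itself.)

5

G has 28 subgroups. Checking conjugation-invariance by order — order 1: 1/1 normal; order 2: 0/15 normal; order 3: 1/1 normal; order 5: 1/1 normal; order 6: 0/5 normal; order 10: 0/3 normal; order 15: 1/1 normal; order 30: 1/1 normal.
Total normal subgroups: 5.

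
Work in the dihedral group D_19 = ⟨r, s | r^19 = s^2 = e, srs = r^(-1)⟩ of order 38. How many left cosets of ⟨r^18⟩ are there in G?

|⟨r^18⟩| = 19 and |G| = 38.
By Lagrange, [G : H] = |G|/|H| = 38/19 = 2.

2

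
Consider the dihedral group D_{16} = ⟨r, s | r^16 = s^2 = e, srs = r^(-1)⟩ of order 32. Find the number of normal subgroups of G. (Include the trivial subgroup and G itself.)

8

G has 36 subgroups. Checking conjugation-invariance by order — order 1: 1/1 normal; order 2: 1/17 normal; order 4: 1/9 normal; order 8: 1/5 normal; order 16: 3/3 normal; order 32: 1/1 normal.
Total normal subgroups: 8.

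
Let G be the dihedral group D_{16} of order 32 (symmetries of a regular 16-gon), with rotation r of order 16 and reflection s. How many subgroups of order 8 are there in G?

|G| = 32 and 8 | 32, so subgroups of order 8 are possible by Lagrange.
The subgroups of order 8 are: {e, r^2, r^4, r^6, r^8, r^10, r^12, r^14}; {e, r^4, r^8, r^12, r^2s, r^6s, r^10s, r^14s}; {e, r^4, r^8, r^12, r^3s, r^7s, r^11s, r^15s}; {e, r^4, r^8, r^12, s, r^4s, r^8s, r^12s}; … (5 in all).
So G has 5 subgroups of order 8.

5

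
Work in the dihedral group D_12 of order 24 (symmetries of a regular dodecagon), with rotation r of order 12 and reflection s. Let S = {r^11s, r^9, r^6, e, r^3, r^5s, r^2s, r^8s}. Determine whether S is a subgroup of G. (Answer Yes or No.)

Yes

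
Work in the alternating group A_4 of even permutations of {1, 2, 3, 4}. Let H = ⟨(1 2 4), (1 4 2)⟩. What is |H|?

|⟨(1 2 4)⟩| = 3 and |⟨(1 4 2)⟩| = 3, so |H| is a multiple of lcm(3, 3) = 3 and divides |G| = 12.
Closing under the operation: H = {e, (1 2 4), (1 4 2)}, so |H| = 3.

3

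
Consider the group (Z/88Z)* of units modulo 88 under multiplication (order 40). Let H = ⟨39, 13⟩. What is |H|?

20

|⟨39⟩| = 10 and |⟨13⟩| = 10, so |H| is a multiple of lcm(10, 10) = 10 and divides |G| = 40.
Closing under the operation: H = {1, 3, 7, 9, 13, 21, 25, 27, 29, 39, 49, 59, 61, 63, 67, 75, 79, 81, 85, 87}, so |H| = 20.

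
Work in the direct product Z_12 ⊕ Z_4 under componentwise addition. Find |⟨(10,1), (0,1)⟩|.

|⟨(10,1)⟩| = 12 and |⟨(0,1)⟩| = 4, so |H| is a multiple of lcm(12, 4) = 12 and divides |G| = 48.
Closing under the operation: H = {(0,0), (0,1), (0,2), (0,3), (2,0), (2,1), (2,2), (2,3), (4,0), (4,1), (4,2), (4,3), (6,0), (6,1), (6,2), (6,3), (8,0), (8,1), (8,2), (8,3), (10,0), (10,1), (10,2), (10,3)}, so |H| = 24.

24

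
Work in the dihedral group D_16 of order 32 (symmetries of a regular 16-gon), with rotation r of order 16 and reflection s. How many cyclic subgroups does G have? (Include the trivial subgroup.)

Each element a generates a cyclic subgroup ⟨a⟩; distinct elements may generate the same one (a cyclic group of order d has φ(d) generators).
Cyclic subgroups by order — order 1: 1; order 2: 17; order 4: 1; order 8: 1; order 16: 1.
Total: 21.

21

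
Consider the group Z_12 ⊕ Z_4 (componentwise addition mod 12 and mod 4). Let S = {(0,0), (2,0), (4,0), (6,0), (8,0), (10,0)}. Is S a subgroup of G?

Yes

|S| = 6 divides |G| = 48, consistent with Lagrange.
S contains the identity, every element's inverse is in S, and S is closed under +: it is a subgroup.
In fact S = ⟨(10,0)⟩.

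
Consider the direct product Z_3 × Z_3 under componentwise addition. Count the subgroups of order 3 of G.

|G| = 9 and 3 | 9, so subgroups of order 3 are possible by Lagrange.
The subgroups of order 3 are: {(0,0), (0,1), (0,2)}; {(0,0), (1,0), (2,0)}; {(0,0), (1,1), (2,2)}; {(0,0), (1,2), (2,1)}.
So G has 4 subgroups of order 3.

4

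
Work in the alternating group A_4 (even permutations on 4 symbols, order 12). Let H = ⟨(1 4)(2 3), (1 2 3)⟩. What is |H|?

12

|⟨(1 4)(2 3)⟩| = 2 and |⟨(1 2 3)⟩| = 3, so |H| is a multiple of lcm(2, 3) = 6 and divides |G| = 12.
Closing {(1 4)(2 3), (1 2 3)} under the group operation gives all of G, so |H| = 12.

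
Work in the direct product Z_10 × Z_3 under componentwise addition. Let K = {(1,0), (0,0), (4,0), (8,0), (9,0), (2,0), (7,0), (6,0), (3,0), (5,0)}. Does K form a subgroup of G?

Yes

|K| = 10 divides |G| = 30, consistent with Lagrange.
K contains the identity, every element's inverse is in K, and K is closed under +: it is a subgroup.
In fact K = ⟨(9,0)⟩.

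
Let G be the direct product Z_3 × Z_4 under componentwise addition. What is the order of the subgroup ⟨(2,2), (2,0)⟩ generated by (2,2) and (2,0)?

|⟨(2,2)⟩| = 6 and |⟨(2,0)⟩| = 3, so |H| is a multiple of lcm(6, 3) = 6 and divides |G| = 12.
Closing under the operation: H = {(0,0), (0,2), (1,0), (1,2), (2,0), (2,2)}, so |H| = 6.

6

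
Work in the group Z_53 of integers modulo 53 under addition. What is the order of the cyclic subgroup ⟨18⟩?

In Z_53, the order of an element a is n/gcd(a, n).
gcd(18, 53) = 1, so |⟨18⟩| = 53/1 = 53.

53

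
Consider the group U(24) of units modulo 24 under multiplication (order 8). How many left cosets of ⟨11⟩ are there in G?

4

|⟨11⟩| = 2 and |G| = 8.
By Lagrange, [G : H] = |G|/|H| = 8/2 = 4.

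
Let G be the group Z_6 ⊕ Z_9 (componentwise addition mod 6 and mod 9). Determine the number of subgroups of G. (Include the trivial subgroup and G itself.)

20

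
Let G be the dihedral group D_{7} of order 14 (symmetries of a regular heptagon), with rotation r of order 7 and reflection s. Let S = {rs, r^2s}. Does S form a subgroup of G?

No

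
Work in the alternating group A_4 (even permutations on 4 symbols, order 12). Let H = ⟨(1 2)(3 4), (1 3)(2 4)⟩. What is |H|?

|⟨(1 2)(3 4)⟩| = 2 and |⟨(1 3)(2 4)⟩| = 2, so |H| is a multiple of lcm(2, 2) = 2 and divides |G| = 12.
Closing under the operation: H = {e, (1 2)(3 4), (1 3)(2 4), (1 4)(2 3)}, so |H| = 4.

4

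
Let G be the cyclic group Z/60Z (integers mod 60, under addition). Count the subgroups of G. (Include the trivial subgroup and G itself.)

12

Subgroups of the cyclic group Z/60Z correspond bijectively to divisors of 60.
Divisors of 60: 1, 2, 3, 4, 5, 6, 10, 12, 15, 20, 30, 60.
So Z/60Z has 12 subgroups.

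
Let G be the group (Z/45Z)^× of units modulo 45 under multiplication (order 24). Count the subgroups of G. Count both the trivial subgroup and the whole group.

|G| = 24, so by Lagrange every subgroup order divides 24. Divisors: 1, 2, 3, 4, 6, 8, 12, 24.
Subgroups by order — order 1: 1; order 2: 3; order 3: 1; order 4: 3; order 6: 3; order 8: 1; order 12: 3; order 24: 1.
Total: 1 + 3 + 1 + 3 + 3 + 1 + 3 + 1 = 16.

16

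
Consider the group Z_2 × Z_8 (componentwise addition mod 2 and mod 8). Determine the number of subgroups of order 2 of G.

3

|G| = 16 and 2 | 16, so subgroups of order 2 are possible by Lagrange.
The subgroups of order 2 are: {(0,0), (0,4)}; {(0,0), (1,0)}; {(0,0), (1,4)}.
So G has 3 subgroups of order 2.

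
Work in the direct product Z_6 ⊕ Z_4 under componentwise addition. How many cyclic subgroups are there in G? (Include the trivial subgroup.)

A cyclic subgroup of order d is generated by each of its φ(d) elements of order d, so the cyclic subgroups of order d number (#elements of order d)/φ(d).
Cyclic subgroups by order — order 1: 1; order 2: 3; order 3: 1; order 4: 2; order 6: 3; order 12: 2.
Total: 12.

12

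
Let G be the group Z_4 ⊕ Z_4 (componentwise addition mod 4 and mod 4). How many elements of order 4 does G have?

An element (a,b) has order lcm(ord(a), ord(b)); count pairs with lcm equal to 4.
Enumerating gives 12 such elements.

12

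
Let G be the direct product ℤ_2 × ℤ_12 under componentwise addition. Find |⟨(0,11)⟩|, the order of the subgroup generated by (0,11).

The order of (0,11) in Z_2 × Z_12 is lcm(ord(0) in Z_2, ord(11) in Z_12).
ord(0) = 1 and ord(11) = 12, so |⟨(0,11)⟩| = lcm(1, 12) = 12.

12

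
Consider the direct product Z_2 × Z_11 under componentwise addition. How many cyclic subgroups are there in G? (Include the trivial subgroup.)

A cyclic subgroup of order d is generated by each of its φ(d) elements of order d, so the cyclic subgroups of order d number (#elements of order d)/φ(d).
Cyclic subgroups by order — order 1: 1; order 2: 1; order 11: 1; order 22: 1.
Total: 4.

4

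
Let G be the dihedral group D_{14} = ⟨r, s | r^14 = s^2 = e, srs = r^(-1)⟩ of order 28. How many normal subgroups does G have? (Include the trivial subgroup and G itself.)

7

G has 28 subgroups. Checking conjugation-invariance by order — order 1: 1/1 normal; order 2: 1/15 normal; order 4: 0/7 normal; order 7: 1/1 normal; order 14: 3/3 normal; order 28: 1/1 normal.
Total normal subgroups: 7.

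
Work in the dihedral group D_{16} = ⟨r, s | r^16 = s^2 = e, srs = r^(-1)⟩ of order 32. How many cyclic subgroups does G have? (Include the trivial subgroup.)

21

Group the elements of G by the cyclic subgroup they generate; each cyclic subgroup of order d accounts for φ(d) elements.
Cyclic subgroups by order — order 1: 1; order 2: 17; order 4: 1; order 8: 1; order 16: 1.
Total: 21.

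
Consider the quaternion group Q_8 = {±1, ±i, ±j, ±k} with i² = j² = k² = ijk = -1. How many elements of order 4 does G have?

6

The elements of order 4 are: i, -i, j, -j, k, -k.
That's 6.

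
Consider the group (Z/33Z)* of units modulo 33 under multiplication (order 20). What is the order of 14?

10

Compute successive powers of 14 mod 33: 14, 31, 5, 4, 23, 25, 20, 16, …; 14^10 ≡ 1 (mod 33).
So |⟨14⟩| = 10.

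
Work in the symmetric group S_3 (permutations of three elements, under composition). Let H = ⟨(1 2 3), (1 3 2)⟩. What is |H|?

3

|⟨(1 2 3)⟩| = 3 and |⟨(1 3 2)⟩| = 3, so |H| is a multiple of lcm(3, 3) = 3 and divides |G| = 6.
Closing under the operation: H = {e, (1 2 3), (1 3 2)}, so |H| = 3.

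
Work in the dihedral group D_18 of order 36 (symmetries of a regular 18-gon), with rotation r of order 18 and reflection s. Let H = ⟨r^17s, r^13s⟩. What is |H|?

18

|⟨r^17s⟩| = 2 and |⟨r^13s⟩| = 2, so |H| is a multiple of lcm(2, 2) = 2 and divides |G| = 36.
Closing under the operation: H = {e, r^2, r^4, r^6, r^8, r^10, r^12, r^14, r^16, rs, r^3s, r^5s, r^7s, r^9s, r^11s, r^13s, r^15s, r^17s}, so |H| = 18.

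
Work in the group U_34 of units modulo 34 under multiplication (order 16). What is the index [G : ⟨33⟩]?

|⟨33⟩| = 2 and |G| = 16.
By Lagrange, [G : H] = |G|/|H| = 16/2 = 8.

8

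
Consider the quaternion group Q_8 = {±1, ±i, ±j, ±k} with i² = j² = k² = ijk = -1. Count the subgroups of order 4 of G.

|G| = 8 and 4 | 8, so subgroups of order 4 are possible by Lagrange.
The subgroups of order 4 are: {1, -1, i, -i}; {1, -1, j, -j}; {1, -1, k, -k}.
So G has 3 subgroups of order 4.

3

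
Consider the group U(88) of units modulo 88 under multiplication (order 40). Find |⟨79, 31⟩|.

20

|⟨79⟩| = 10 and |⟨31⟩| = 10, so |H| is a multiple of lcm(10, 10) = 10 and divides |G| = 40.
Closing under the operation: H = {1, 7, 9, 15, 17, 23, 25, 31, 39, 41, 47, 49, 57, 63, 65, 71, 73, 79, 81, 87}, so |H| = 20.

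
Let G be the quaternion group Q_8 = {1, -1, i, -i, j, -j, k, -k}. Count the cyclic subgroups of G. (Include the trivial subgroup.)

A cyclic subgroup of order d is generated by each of its φ(d) elements of order d, so the cyclic subgroups of order d number (#elements of order d)/φ(d).
Cyclic subgroups by order — order 1: 1; order 2: 1; order 4: 3.
Total: 5.

5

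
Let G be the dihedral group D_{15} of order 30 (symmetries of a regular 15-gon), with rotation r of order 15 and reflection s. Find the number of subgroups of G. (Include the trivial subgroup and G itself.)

|G| = 30, so by Lagrange every subgroup order divides 30. Divisors: 1, 2, 3, 5, 6, 10, 15, 30.
Subgroups by order — order 1: 1; order 2: 15; order 3: 1; order 5: 1; order 6: 5; order 10: 3; order 15: 1; order 30: 1.
Total: 1 + 15 + 1 + 1 + 5 + 3 + 1 + 1 = 28.

28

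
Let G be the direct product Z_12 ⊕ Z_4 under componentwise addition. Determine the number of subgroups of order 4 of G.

7

|G| = 48 and 4 | 48, so subgroups of order 4 are possible by Lagrange.
The subgroups of order 4 are: {(0,0), (0,1), (0,2), (0,3)}; {(0,0), (0,2), (6,0), (6,2)}; {(0,0), (0,2), (6,1), (6,3)}; {(0,0), (3,0), (6,0), (9,0)}; … (7 in all).
So G has 7 subgroups of order 4.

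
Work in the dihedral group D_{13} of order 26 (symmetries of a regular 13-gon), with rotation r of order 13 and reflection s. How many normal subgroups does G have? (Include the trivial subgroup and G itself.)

G has 16 subgroups. Checking conjugation-invariance by order — order 1: 1/1 normal; order 2: 0/13 normal; order 13: 1/1 normal; order 26: 1/1 normal.
Total normal subgroups: 3.

3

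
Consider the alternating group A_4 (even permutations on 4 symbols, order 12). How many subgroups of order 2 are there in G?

3

|G| = 12 and 2 | 12, so subgroups of order 2 are possible by Lagrange.
The subgroups of order 2 are: {e, (1 2)(3 4)}; {e, (1 3)(2 4)}; {e, (1 4)(2 3)}.
So G has 3 subgroups of order 2.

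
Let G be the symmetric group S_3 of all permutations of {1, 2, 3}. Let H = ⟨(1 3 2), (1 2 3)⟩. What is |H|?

|⟨(1 3 2)⟩| = 3 and |⟨(1 2 3)⟩| = 3, so |H| is a multiple of lcm(3, 3) = 3 and divides |G| = 6.
Closing under the operation: H = {e, (1 2 3), (1 3 2)}, so |H| = 3.

3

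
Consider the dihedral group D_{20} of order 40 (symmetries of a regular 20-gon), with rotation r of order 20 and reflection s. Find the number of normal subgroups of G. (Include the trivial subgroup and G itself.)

G has 48 subgroups. Checking conjugation-invariance by order — order 1: 1/1 normal; order 2: 1/21 normal; order 4: 1/11 normal; order 5: 1/1 normal; order 8: 0/5 normal; order 10: 1/5 normal; order 20: 3/3 normal; order 40: 1/1 normal.
Total normal subgroups: 9.

9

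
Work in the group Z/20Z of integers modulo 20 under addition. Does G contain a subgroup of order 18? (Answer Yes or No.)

No

18 does not divide |G| = 20, so by Lagrange no subgroup of order 18 exists.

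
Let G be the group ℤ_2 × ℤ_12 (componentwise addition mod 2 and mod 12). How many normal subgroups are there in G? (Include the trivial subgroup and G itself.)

G is abelian, so every subgroup is normal.
G has 16 subgroups in total, hence 16 normal subgroups.

16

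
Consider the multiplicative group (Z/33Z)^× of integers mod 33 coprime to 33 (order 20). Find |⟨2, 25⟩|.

|⟨2⟩| = 10 and |⟨25⟩| = 5, so |H| is a multiple of lcm(10, 5) = 10 and divides |G| = 20.
Closing under the operation: H = {1, 2, 4, 8, 16, 17, 25, 29, 31, 32}, so |H| = 10.

10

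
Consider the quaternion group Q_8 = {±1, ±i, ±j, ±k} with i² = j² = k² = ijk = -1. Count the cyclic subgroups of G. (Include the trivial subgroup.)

5

Group the elements of G by the cyclic subgroup they generate; each cyclic subgroup of order d accounts for φ(d) elements.
Cyclic subgroups by order — order 1: 1; order 2: 1; order 4: 3.
Total: 5.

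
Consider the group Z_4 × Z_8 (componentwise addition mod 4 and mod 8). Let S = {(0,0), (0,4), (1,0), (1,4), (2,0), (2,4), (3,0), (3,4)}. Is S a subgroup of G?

|S| = 8 divides |G| = 32, consistent with Lagrange.
S contains the identity, every element's inverse is in S, and S is closed under +: it is a subgroup.

Yes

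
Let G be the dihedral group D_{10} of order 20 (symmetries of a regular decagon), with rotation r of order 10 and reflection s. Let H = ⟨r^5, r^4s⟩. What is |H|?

|⟨r^5⟩| = 2 and |⟨r^4s⟩| = 2, so |H| is a multiple of lcm(2, 2) = 2 and divides |G| = 20.
Closing under the operation: H = {e, r^5, r^4s, r^9s}, so |H| = 4.

4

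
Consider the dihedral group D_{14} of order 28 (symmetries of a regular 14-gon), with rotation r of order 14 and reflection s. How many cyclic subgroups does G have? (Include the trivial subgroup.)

18

A cyclic subgroup of order d is generated by each of its φ(d) elements of order d, so the cyclic subgroups of order d number (#elements of order d)/φ(d).
Cyclic subgroups by order — order 1: 1; order 2: 15; order 7: 1; order 14: 1.
Total: 18.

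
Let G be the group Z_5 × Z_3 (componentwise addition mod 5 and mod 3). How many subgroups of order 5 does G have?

1

|G| = 15 and 5 | 15, so subgroups of order 5 are possible by Lagrange.
The subgroups of order 5 are: {(0,0), (1,0), (2,0), (3,0), (4,0)}.
So G has 1 subgroup of order 5.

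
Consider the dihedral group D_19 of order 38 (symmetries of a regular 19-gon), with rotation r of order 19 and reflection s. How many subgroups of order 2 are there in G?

|G| = 38 and 2 | 38, so subgroups of order 2 are possible by Lagrange.
The subgroups of order 2 are: {e, r^10s}; {e, r^11s}; {e, r^12s}; {e, r^13s}; … (19 in all).
So G has 19 subgroups of order 2.

19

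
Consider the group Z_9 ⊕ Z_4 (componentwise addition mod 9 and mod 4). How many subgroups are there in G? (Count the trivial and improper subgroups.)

9

|G| = 36, so by Lagrange every subgroup order divides 36. Divisors: 1, 2, 3, 4, 6, 9, 12, 18, 36.
Subgroups by order — order 1: 1; order 2: 1; order 3: 1; order 4: 1; order 6: 1; order 9: 1; order 12: 1; order 18: 1; order 36: 1.
Total: 1 + 1 + 1 + 1 + 1 + 1 + 1 + 1 + 1 = 9.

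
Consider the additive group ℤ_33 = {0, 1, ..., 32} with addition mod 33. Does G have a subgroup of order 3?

Yes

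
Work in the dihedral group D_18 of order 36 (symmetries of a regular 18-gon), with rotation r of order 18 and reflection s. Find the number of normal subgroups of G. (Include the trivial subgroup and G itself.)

G has 45 subgroups. Checking conjugation-invariance by order — order 1: 1/1 normal; order 2: 1/19 normal; order 3: 1/1 normal; order 4: 0/9 normal; order 6: 1/7 normal; order 9: 1/1 normal; order 12: 0/3 normal; order 18: 3/3 normal; order 36: 1/1 normal.
Total normal subgroups: 9.

9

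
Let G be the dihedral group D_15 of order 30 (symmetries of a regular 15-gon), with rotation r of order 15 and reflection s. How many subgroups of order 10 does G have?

|G| = 30 and 10 | 30, so subgroups of order 10 are possible by Lagrange.
The subgroups of order 10 are: {e, r^3, r^6, r^9, r^12, rs, r^4s, r^7s, r^10s, r^13s}; {e, r^3, r^6, r^9, r^12, r^2s, r^5s, r^8s, r^11s, r^14s}; {e, r^3, r^6, r^9, r^12, s, r^3s, r^6s, r^9s, r^12s}.
So G has 3 subgroups of order 10.

3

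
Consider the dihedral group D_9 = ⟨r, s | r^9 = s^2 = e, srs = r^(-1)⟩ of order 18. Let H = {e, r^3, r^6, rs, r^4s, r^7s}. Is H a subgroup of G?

Yes

|H| = 6 divides |G| = 18, consistent with Lagrange.
H contains the identity, every element's inverse is in H, and H is closed under ·: it is a subgroup.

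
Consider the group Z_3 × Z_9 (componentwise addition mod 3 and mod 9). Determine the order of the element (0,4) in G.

9

The order of (0,4) in Z_3 × Z_9 is lcm(ord(0) in Z_3, ord(4) in Z_9).
ord(0) = 1 and ord(4) = 9, so |⟨(0,4)⟩| = lcm(1, 9) = 9.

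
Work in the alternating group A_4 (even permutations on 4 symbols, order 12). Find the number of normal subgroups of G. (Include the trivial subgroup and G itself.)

3

G has 10 subgroups. Checking conjugation-invariance by order — order 1: 1/1 normal; order 2: 0/3 normal; order 3: 0/4 normal; order 4: 1/1 normal; order 12: 1/1 normal.
Total normal subgroups: 3.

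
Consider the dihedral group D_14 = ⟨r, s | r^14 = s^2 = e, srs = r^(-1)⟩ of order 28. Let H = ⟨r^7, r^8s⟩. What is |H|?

|⟨r^7⟩| = 2 and |⟨r^8s⟩| = 2, so |H| is a multiple of lcm(2, 2) = 2 and divides |G| = 28.
Closing under the operation: H = {e, r^7, rs, r^8s}, so |H| = 4.

4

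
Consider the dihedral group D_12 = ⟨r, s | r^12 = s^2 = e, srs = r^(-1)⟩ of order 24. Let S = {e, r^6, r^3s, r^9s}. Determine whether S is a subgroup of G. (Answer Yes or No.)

|S| = 4 divides |G| = 24, consistent with Lagrange.
S contains the identity, every element's inverse is in S, and S is closed under ·: it is a subgroup.

Yes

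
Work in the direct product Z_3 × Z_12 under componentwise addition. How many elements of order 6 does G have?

An element (a,b) has order lcm(ord(a), ord(b)); count pairs with lcm equal to 6.
Enumerating gives 8 such elements.

8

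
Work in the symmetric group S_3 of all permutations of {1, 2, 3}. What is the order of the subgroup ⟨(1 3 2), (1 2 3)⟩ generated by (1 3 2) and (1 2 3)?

3

|⟨(1 3 2)⟩| = 3 and |⟨(1 2 3)⟩| = 3, so |H| is a multiple of lcm(3, 3) = 3 and divides |G| = 6.
Closing under the operation: H = {e, (1 2 3), (1 3 2)}, so |H| = 3.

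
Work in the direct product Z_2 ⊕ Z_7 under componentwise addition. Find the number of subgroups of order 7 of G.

|G| = 14 and 7 | 14, so subgroups of order 7 are possible by Lagrange.
The subgroups of order 7 are: {(0,0), (0,1), (0,2), (0,3), (0,4), (0,5), (0,6)}.
So G has 1 subgroup of order 7.

1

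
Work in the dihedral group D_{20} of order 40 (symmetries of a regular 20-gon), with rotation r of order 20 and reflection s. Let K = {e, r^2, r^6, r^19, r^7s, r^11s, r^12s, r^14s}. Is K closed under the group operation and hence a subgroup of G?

r^6 ∈ K but its inverse r^14 ∉ K, so K is not a subgroup.

No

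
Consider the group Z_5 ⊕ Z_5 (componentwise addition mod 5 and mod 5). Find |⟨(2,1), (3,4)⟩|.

5

|⟨(2,1)⟩| = 5 and |⟨(3,4)⟩| = 5, so |H| is a multiple of lcm(5, 5) = 5 and divides |G| = 25.
Closing under the operation: H = {(0,0), (1,3), (2,1), (3,4), (4,2)}, so |H| = 5.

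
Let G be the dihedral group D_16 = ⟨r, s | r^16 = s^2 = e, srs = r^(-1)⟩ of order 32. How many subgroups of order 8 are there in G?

5

|G| = 32 and 8 | 32, so subgroups of order 8 are possible by Lagrange.
The subgroups of order 8 are: {e, r^2, r^4, r^6, r^8, r^10, r^12, r^14}; {e, r^4, r^8, r^12, r^2s, r^6s, r^10s, r^14s}; {e, r^4, r^8, r^12, r^3s, r^7s, r^11s, r^15s}; {e, r^4, r^8, r^12, s, r^4s, r^8s, r^12s}; … (5 in all).
So G has 5 subgroups of order 8.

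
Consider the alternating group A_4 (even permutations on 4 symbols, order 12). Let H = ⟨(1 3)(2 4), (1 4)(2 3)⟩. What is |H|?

4

|⟨(1 3)(2 4)⟩| = 2 and |⟨(1 4)(2 3)⟩| = 2, so |H| is a multiple of lcm(2, 2) = 2 and divides |G| = 12.
Closing under the operation: H = {e, (1 2)(3 4), (1 3)(2 4), (1 4)(2 3)}, so |H| = 4.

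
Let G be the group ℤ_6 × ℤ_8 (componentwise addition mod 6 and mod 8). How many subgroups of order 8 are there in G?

3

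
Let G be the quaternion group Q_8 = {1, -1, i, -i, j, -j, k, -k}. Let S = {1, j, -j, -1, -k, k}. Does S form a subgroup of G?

No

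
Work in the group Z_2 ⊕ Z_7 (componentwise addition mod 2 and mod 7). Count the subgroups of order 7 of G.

|G| = 14 and 7 | 14, so subgroups of order 7 are possible by Lagrange.
The subgroups of order 7 are: {(0,0), (0,1), (0,2), (0,3), (0,4), (0,5), (0,6)}.
So G has 1 subgroup of order 7.

1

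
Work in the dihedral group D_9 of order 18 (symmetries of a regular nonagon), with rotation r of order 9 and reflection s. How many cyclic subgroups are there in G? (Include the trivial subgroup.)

Each element a generates a cyclic subgroup ⟨a⟩; distinct elements may generate the same one (a cyclic group of order d has φ(d) generators).
Cyclic subgroups by order — order 1: 1; order 2: 9; order 3: 1; order 9: 1.
Total: 12.

12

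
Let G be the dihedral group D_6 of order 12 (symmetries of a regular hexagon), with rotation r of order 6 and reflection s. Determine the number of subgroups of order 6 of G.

3

|G| = 12 and 6 | 12, so subgroups of order 6 are possible by Lagrange.
The subgroups of order 6 are: {e, r, r^2, r^3, r^4, r^5}; {e, r^2, r^4, s, r^2s, r^4s}; {e, r^2, r^4, rs, r^3s, r^5s}.
So G has 3 subgroups of order 6.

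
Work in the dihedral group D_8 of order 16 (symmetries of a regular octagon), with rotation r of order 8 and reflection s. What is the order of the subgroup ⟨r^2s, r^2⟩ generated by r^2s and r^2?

|⟨r^2s⟩| = 2 and |⟨r^2⟩| = 4, so |H| is a multiple of lcm(2, 4) = 4 and divides |G| = 16.
Closing under the operation: H = {e, r^2, r^4, r^6, s, r^2s, r^4s, r^6s}, so |H| = 8.

8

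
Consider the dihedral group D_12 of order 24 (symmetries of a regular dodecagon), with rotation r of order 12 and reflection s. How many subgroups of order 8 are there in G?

3

|G| = 24 and 8 | 24, so subgroups of order 8 are possible by Lagrange.
The subgroups of order 8 are: {e, r^3, r^6, r^9, rs, r^4s, r^7s, r^10s}; {e, r^3, r^6, r^9, r^2s, r^5s, r^8s, r^11s}; {e, r^3, r^6, r^9, s, r^3s, r^6s, r^9s}.
So G has 3 subgroups of order 8.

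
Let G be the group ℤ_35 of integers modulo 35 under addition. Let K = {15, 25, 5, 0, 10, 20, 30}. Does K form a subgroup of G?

|K| = 7 divides |G| = 35, consistent with Lagrange.
K contains the identity, every element's inverse is in K, and K is closed under +: it is a subgroup.
In fact K = ⟨20⟩.

Yes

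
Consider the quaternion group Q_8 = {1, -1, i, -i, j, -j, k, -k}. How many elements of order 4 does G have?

6

The elements of order 4 are: i, -i, j, -j, k, -k.
That's 6.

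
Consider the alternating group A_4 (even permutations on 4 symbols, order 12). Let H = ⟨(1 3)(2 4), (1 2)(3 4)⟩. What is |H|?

4

|⟨(1 3)(2 4)⟩| = 2 and |⟨(1 2)(3 4)⟩| = 2, so |H| is a multiple of lcm(2, 2) = 2 and divides |G| = 12.
Closing under the operation: H = {e, (1 2)(3 4), (1 3)(2 4), (1 4)(2 3)}, so |H| = 4.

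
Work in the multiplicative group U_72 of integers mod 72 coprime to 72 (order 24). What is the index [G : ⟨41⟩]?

4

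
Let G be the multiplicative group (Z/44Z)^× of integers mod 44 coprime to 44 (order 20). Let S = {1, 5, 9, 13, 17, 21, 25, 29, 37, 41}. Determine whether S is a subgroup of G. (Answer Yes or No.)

Yes

|S| = 10 divides |G| = 20, consistent with Lagrange.
S contains the identity, every element's inverse is in S, and S is closed under ·: it is a subgroup.
In fact S = ⟨41⟩.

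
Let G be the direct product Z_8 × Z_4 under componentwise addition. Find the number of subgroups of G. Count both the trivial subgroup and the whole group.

|G| = 32, so by Lagrange every subgroup order divides 32. Divisors: 1, 2, 4, 8, 16, 32.
Subgroups by order — order 1: 1; order 2: 3; order 4: 7; order 8: 7; order 16: 3; order 32: 1.
Total: 1 + 3 + 7 + 7 + 3 + 1 = 22.

22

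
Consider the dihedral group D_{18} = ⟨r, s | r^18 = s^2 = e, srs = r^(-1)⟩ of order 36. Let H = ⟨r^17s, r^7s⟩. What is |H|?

18

|⟨r^17s⟩| = 2 and |⟨r^7s⟩| = 2, so |H| is a multiple of lcm(2, 2) = 2 and divides |G| = 36.
Closing under the operation: H = {e, r^2, r^4, r^6, r^8, r^10, r^12, r^14, r^16, rs, r^3s, r^5s, r^7s, r^9s, r^11s, r^13s, r^15s, r^17s}, so |H| = 18.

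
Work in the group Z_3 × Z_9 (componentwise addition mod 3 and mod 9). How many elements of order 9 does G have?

18

An element (a,b) has order lcm(ord(a), ord(b)); count pairs with lcm equal to 9.
Enumerating gives 18 such elements.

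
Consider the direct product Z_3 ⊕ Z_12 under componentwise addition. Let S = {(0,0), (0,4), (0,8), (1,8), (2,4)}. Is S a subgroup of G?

|S| = 5 does not divide |G| = 36, so by Lagrange S is not a subgroup.

No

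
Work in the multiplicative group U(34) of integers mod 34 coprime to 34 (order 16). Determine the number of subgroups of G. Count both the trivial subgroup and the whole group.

5

|G| = 16, so by Lagrange every subgroup order divides 16. Divisors: 1, 2, 4, 8, 16.
Subgroups by order — order 1: 1; order 2: 1; order 4: 1; order 8: 1; order 16: 1.
Total: 1 + 1 + 1 + 1 + 1 = 5.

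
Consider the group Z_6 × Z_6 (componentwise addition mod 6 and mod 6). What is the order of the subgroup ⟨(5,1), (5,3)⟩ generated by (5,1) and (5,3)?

|⟨(5,1)⟩| = 6 and |⟨(5,3)⟩| = 6, so |H| is a multiple of lcm(6, 6) = 6 and divides |G| = 36.
Closing under the operation: H = {(0,0), (0,2), (0,4), (1,1), (1,3), (1,5), (2,0), (2,2), (2,4), (3,1), (3,3), (3,5), (4,0), (4,2), (4,4), (5,1), (5,3), (5,5)}, so |H| = 18.

18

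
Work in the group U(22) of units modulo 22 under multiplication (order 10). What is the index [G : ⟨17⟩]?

1

|⟨17⟩| = 10 and |G| = 10.
By Lagrange, [G : H] = |G|/|H| = 10/10 = 1.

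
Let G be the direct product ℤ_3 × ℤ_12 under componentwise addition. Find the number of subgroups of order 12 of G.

4

|G| = 36 and 12 | 36, so subgroups of order 12 are possible by Lagrange.
The subgroups of order 12 are: {(0,0), (0,1), (0,2), (0,3), (0,4), (0,5), (0,6), (0,7), (0,8), (0,9), (0,10), (0,11)}; {(0,0), (0,3), (0,6), (0,9), (1,0), (1,3), (1,6), (1,9), (2,0), (2,3), (2,6), (2,9)}; {(0,0), (0,3), (0,6), (0,9), (1,1), (1,4), (1,7), (1,10), (2,2), (2,5), (2,8), (2,11)}; {(0,0), (0,3), (0,6), (0,9), (1,2), (1,5), (1,8), (1,11), (2,1), (2,4), (2,7), (2,10)}.
So G has 4 subgroups of order 12.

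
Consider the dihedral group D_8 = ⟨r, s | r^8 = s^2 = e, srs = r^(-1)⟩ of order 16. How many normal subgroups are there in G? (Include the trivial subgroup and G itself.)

7

G has 19 subgroups. Checking conjugation-invariance by order — order 1: 1/1 normal; order 2: 1/9 normal; order 4: 1/5 normal; order 8: 3/3 normal; order 16: 1/1 normal.
Total normal subgroups: 7.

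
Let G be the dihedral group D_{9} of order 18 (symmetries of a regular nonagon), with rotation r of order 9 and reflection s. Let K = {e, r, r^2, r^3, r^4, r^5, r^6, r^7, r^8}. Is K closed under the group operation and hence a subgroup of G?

Yes

|K| = 9 divides |G| = 18, consistent with Lagrange.
K contains the identity, every element's inverse is in K, and K is closed under ·: it is a subgroup.
In fact K = ⟨r^4⟩.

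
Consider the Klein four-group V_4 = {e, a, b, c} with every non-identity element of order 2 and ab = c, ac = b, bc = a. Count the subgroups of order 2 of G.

3

|G| = 4 and 2 | 4, so subgroups of order 2 are possible by Lagrange.
The subgroups of order 2 are: {e, a}; {e, b}; {e, c}.
So G has 3 subgroups of order 2.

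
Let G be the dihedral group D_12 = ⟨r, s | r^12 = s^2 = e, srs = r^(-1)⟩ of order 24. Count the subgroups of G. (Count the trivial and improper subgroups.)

|G| = 24, so by Lagrange every subgroup order divides 24. Divisors: 1, 2, 3, 4, 6, 8, 12, 24.
Subgroups by order — order 1: 1; order 2: 13; order 3: 1; order 4: 7; order 6: 5; order 8: 3; order 12: 3; order 24: 1.
Total: 1 + 13 + 1 + 7 + 5 + 3 + 3 + 1 = 34.

34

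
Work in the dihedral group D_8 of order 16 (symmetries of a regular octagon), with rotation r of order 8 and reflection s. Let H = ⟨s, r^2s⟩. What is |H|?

|⟨s⟩| = 2 and |⟨r^2s⟩| = 2, so |H| is a multiple of lcm(2, 2) = 2 and divides |G| = 16.
Closing under the operation: H = {e, r^2, r^4, r^6, s, r^2s, r^4s, r^6s}, so |H| = 8.

8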